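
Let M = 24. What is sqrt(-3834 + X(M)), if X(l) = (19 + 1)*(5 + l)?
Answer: I*sqrt(3254) ≈ 57.044*I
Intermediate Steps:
X(l) = 100 + 20*l (X(l) = 20*(5 + l) = 100 + 20*l)
sqrt(-3834 + X(M)) = sqrt(-3834 + (100 + 20*24)) = sqrt(-3834 + (100 + 480)) = sqrt(-3834 + 580) = sqrt(-3254) = I*sqrt(3254)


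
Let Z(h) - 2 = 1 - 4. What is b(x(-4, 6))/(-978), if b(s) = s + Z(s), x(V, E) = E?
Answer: -5/978 ≈ -0.0051125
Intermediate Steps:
Z(h) = -1 (Z(h) = 2 + (1 - 4) = 2 - 3 = -1)
b(s) = -1 + s (b(s) = s - 1 = -1 + s)
b(x(-4, 6))/(-978) = (-1 + 6)/(-978) = 5*(-1/978) = -5/978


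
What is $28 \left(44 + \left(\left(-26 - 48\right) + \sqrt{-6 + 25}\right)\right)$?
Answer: $-840 + 28 \sqrt{19} \approx -717.95$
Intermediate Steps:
$28 \left(44 + \left(\left(-26 - 48\right) + \sqrt{-6 + 25}\right)\right) = 28 \left(44 - \left(74 - \sqrt{19}\right)\right) = 28 \left(-30 + \sqrt{19}\right) = -840 + 28 \sqrt{19}$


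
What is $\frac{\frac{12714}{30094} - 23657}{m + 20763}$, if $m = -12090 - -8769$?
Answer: $- \frac{177980261}{131224887} \approx -1.3563$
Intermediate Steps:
$m = -3321$ ($m = -12090 + 8769 = -3321$)
$\frac{\frac{12714}{30094} - 23657}{m + 20763} = \frac{\frac{12714}{30094} - 23657}{-3321 + 20763} = \frac{12714 \cdot \frac{1}{30094} - 23657}{17442} = \left(\frac{6357}{15047} - 23657\right) \frac{1}{17442} = \left(- \frac{355960522}{15047}\right) \frac{1}{17442} = - \frac{177980261}{131224887}$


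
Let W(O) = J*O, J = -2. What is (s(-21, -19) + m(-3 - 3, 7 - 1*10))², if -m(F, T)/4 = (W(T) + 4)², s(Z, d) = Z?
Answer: 177241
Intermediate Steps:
W(O) = -2*O
m(F, T) = -4*(4 - 2*T)² (m(F, T) = -4*(-2*T + 4)² = -4*(4 - 2*T)²)
(s(-21, -19) + m(-3 - 3, 7 - 1*10))² = (-21 - 16*(-2 + (7 - 1*10))²)² = (-21 - 16*(-2 + (7 - 10))²)² = (-21 - 16*(-2 - 3)²)² = (-21 - 16*(-5)²)² = (-21 - 16*25)² = (-21 - 400)² = (-421)² = 177241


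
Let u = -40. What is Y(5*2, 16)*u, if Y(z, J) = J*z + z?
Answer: -6800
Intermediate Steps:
Y(z, J) = z + J*z
Y(5*2, 16)*u = ((5*2)*(1 + 16))*(-40) = (10*17)*(-40) = 170*(-40) = -6800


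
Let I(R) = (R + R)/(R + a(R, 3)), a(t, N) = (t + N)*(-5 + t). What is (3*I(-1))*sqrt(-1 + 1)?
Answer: 0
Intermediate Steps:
a(t, N) = (-5 + t)*(N + t) (a(t, N) = (N + t)*(-5 + t) = (-5 + t)*(N + t))
I(R) = 2*R/(-15 + R**2 - R) (I(R) = (R + R)/(R + (R**2 - 5*3 - 5*R + 3*R)) = (2*R)/(R + (R**2 - 15 - 5*R + 3*R)) = (2*R)/(R + (-15 + R**2 - 2*R)) = (2*R)/(-15 + R**2 - R) = 2*R/(-15 + R**2 - R))
(3*I(-1))*sqrt(-1 + 1) = (3*(2*(-1)/(-15 + (-1)**2 - 1*(-1))))*sqrt(-1 + 1) = (3*(2*(-1)/(-15 + 1 + 1)))*sqrt(0) = (3*(2*(-1)/(-13)))*0 = (3*(2*(-1)*(-1/13)))*0 = (3*(2/13))*0 = (6/13)*0 = 0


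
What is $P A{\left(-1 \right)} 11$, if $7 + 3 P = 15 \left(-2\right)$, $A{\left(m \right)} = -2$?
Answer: $\frac{814}{3} \approx 271.33$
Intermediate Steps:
$P = - \frac{37}{3}$ ($P = - \frac{7}{3} + \frac{15 \left(-2\right)}{3} = - \frac{7}{3} + \frac{1}{3} \left(-30\right) = - \frac{7}{3} - 10 = - \frac{37}{3} \approx -12.333$)
$P A{\left(-1 \right)} 11 = \left(- \frac{37}{3}\right) \left(-2\right) 11 = \frac{74}{3} \cdot 11 = \frac{814}{3}$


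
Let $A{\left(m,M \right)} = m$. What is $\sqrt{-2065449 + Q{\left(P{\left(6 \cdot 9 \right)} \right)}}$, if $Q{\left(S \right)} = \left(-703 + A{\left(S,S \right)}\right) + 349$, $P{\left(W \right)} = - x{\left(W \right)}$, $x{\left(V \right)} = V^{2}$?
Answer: $i \sqrt{2068719} \approx 1438.3 i$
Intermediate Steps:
$P{\left(W \right)} = - W^{2}$
$Q{\left(S \right)} = -354 + S$ ($Q{\left(S \right)} = \left(-703 + S\right) + 349 = -354 + S$)
$\sqrt{-2065449 + Q{\left(P{\left(6 \cdot 9 \right)} \right)}} = \sqrt{-2065449 - \left(354 + \left(6 \cdot 9\right)^{2}\right)} = \sqrt{-2065449 - 3270} = \sqrt{-2068719} = i \sqrt{2068719}$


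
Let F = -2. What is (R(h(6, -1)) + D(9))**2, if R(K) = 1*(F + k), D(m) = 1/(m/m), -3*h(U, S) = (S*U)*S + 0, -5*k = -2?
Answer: 9/25 ≈ 0.36000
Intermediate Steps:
k = 2/5 (k = -1/5*(-2) = 2/5 ≈ 0.40000)
h(U, S) = -U*S**2/3 (h(U, S) = -((S*U)*S + 0)/3 = -(U*S**2 + 0)/3 = -U*S**2/3)
D(m) = 1 (D(m) = 1/1 = 1)
R(K) = -8/5 (R(K) = 1*(-2 + 2/5) = 1*(-8/5) = -8/5)
(R(h(6, -1)) + D(9))**2 = (-8/5 + 1)**2 = (-3/5)**2 = 9/25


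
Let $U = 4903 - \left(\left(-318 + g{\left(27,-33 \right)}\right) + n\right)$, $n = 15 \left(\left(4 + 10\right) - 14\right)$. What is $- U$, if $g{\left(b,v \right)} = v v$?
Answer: $-4132$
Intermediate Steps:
$g{\left(b,v \right)} = v^{2}$
$n = 0$ ($n = 15 \left(14 - 14\right) = 15 \cdot 0 = 0$)
$U = 4132$ ($U = 4903 - \left(\left(-318 + \left(-33\right)^{2}\right) + 0\right) = 4903 - \left(\left(-318 + 1089\right) + 0\right) = 4903 - \left(771 + 0\right) = 4903 - 771 = 4132$)
$- U = \left(-1\right) 4132 = -4132$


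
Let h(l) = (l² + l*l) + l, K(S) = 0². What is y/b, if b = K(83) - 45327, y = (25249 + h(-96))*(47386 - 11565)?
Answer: -1561258285/45327 ≈ -34444.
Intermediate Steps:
K(S) = 0
h(l) = l + 2*l² (h(l) = (l² + l²) + l = 2*l² + l = l + 2*l²)
y = 1561258285 (y = (25249 - 96*(1 + 2*(-96)))*(47386 - 11565) = (25249 - 96*(1 - 192))*35821 = (25249 - 96*(-191))*35821 = (25249 + 18336)*35821 = 43585*35821 = 1561258285)
b = -45327 (b = 0 - 45327 = -45327)
y/b = 1561258285/(-45327) = 1561258285*(-1/45327) = -1561258285/45327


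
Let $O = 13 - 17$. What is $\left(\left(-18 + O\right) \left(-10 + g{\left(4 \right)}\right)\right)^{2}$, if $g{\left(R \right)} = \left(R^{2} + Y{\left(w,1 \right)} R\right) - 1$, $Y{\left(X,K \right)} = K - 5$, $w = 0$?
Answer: $58564$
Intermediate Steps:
$O = -4$
$Y{\left(X,K \right)} = -5 + K$
$g{\left(R \right)} = -1 + R^{2} - 4 R$ ($g{\left(R \right)} = \left(R^{2} + \left(-5 + 1\right) R\right) - 1 = \left(R^{2} - 4 R\right) - 1 = -1 + R^{2} - 4 R$)
$\left(\left(-18 + O\right) \left(-10 + g{\left(4 \right)}\right)\right)^{2} = \left(\left(-18 - 4\right) \left(-10 - \left(17 - 16\right)\right)\right)^{2} = \left(- 22 \left(-10 - 1\right)\right)^{2} = \left(\left(-22\right) \left(-11\right)\right)^{2} = 242^{2} = 58564$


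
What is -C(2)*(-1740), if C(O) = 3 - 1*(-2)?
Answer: 8700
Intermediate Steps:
C(O) = 5 (C(O) = 3 + 2 = 5)
-C(2)*(-1740) = -1*5*(-1740) = -5*(-1740) = 8700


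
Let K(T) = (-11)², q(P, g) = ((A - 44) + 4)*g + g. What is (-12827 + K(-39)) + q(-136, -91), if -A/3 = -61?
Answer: -25810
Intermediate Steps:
A = 183 (A = -3*(-61) = 183)
q(P, g) = 144*g (q(P, g) = ((183 - 44) + 4)*g + g = (139 + 4)*g + g = 143*g + g = 144*g)
K(T) = 121
(-12827 + K(-39)) + q(-136, -91) = (-12827 + 121) + 144*(-91) = -12706 - 13104 = -25810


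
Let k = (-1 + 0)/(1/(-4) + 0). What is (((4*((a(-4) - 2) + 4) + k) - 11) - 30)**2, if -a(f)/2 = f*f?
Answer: 24649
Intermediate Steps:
a(f) = -2*f**2 (a(f) = -2*f*f = -2*f**2)
k = 4 (k = -1/(-1/4 + 0) = -1/(-1/4) = -1*(-4) = 4)
(((4*((a(-4) - 2) + 4) + k) - 11) - 30)**2 = (((4*((-2*(-4)**2 - 2) + 4) + 4) - 11) - 30)**2 = (((4*((-2*16 - 2) + 4) + 4) - 11) - 30)**2 = (((4*((-32 - 2) + 4) + 4) - 11) - 30)**2 = (((4*(-34 + 4) + 4) - 11) - 30)**2 = (((4*(-30) + 4) - 11) - 30)**2 = (((-120 + 4) - 11) - 30)**2 = ((-116 - 11) - 30)**2 = (-127 - 30)**2 = (-157)**2 = 24649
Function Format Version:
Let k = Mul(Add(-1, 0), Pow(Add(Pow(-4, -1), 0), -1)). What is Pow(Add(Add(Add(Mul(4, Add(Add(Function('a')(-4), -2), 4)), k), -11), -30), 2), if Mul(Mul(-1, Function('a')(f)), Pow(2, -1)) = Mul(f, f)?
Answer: 24649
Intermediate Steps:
Function('a')(f) = Mul(-2, Pow(f, 2)) (Function('a')(f) = Mul(-2, Mul(f, f)) = Mul(-2, Pow(f, 2)))
k = 4 (k = Mul(-1, Pow(Add(Rational(-1, 4), 0), -1)) = Mul(-1, Pow(Rational(-1, 4), -1)) = Mul(-1, -4) = 4)
Pow(Add(Add(Add(Mul(4, Add(Add(Function('a')(-4), -2), 4)), k), -11), -30), 2) = Pow(Add(Add(Add(Mul(4, Add(Add(Mul(-2, Pow(-4, 2)), -2), 4)), 4), -11), -30), 2) = Pow(Add(Add(Add(Mul(4, Add(Add(Mul(-2, 16), -2), 4)), 4), -11), -30), 2) = Pow(Add(Add(Add(Mul(4, Add(Add(-32, -2), 4)), 4), -11), -30), 2) = Pow(Add(Add(Add(Mul(4, Add(-34, 4)), 4), -11), -30), 2) = Pow(Add(Add(Add(Mul(4, -30), 4), -11), -30), 2) = Pow(Add(Add(Add(-120, 4), -11), -30), 2) = Pow(Add(Add(-116, -11), -30), 2) = Pow(Add(-127, -30), 2) = Pow(-157, 2) = 24649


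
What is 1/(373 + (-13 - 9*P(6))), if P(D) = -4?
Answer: 1/396 ≈ 0.0025253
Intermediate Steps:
1/(373 + (-13 - 9*P(6))) = 1/(373 + (-13 - 9*(-4))) = 1/(373 + (-13 + 36)) = 1/(373 + 23) = 1/396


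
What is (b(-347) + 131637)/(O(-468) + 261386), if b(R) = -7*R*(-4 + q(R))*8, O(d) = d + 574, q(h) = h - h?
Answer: 53909/261492 ≈ 0.20616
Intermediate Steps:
q(h) = 0
O(d) = 574 + d
b(R) = 224*R (b(R) = -7*R*(-4 + 0)*8 = -7*R*(-4)*8 = -(-28)*R*8 = (28*R)*8 = 224*R)
(b(-347) + 131637)/(O(-468) + 261386) = (224*(-347) + 131637)/((574 - 468) + 261386) = (-77728 + 131637)/(106 + 261386) = 53909/261492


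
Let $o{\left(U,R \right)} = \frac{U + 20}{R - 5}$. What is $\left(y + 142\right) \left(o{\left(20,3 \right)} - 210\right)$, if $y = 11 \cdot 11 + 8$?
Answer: $-62330$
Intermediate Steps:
$o{\left(U,R \right)} = \frac{20 + U}{-5 + R}$
$y = 129$ ($y = 121 + 8 = 129$)
$\left(y + 142\right) \left(o{\left(20,3 \right)} - 210\right) = \left(129 + 142\right) \left(\frac{20 + 20}{-5 + 3} - 210\right) = 271 \left(\frac{1}{-2} \cdot 40 - 210\right) = 271 \left(\left(- \frac{1}{2}\right) 40 - 210\right) = 271 \left(-20 - 210\right) = 271 \left(-230\right) = -62330$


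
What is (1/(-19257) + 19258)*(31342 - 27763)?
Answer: 442425606865/6419 ≈ 6.8924e+7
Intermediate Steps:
(1/(-19257) + 19258)*(31342 - 27763) = (-1/19257 + 19258)*3579 = (370851305/19257)*3579 = 442425606865/6419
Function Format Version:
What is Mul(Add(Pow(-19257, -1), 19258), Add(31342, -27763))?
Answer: Rational(442425606865, 6419) ≈ 6.8924e+7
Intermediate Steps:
Mul(Add(Pow(-19257, -1), 19258), Add(31342, -27763)) = Mul(Add(Rational(-1, 19257), 19258), 3579) = Mul(Rational(370851305, 19257), 3579) = Rational(442425606865, 6419)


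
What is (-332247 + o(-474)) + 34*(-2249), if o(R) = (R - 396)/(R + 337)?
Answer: -55992811/137 ≈ -4.0871e+5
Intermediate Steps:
o(R) = (-396 + R)/(337 + R)
(-332247 + o(-474)) + 34*(-2249) = (-332247 + (-396 - 474)/(337 - 474)) + 34*(-2249) = (-332247 - 870/(-137)) - 76466 = (-332247 - 1/137*(-870)) - 76466 = (-332247 + 870/137) - 76466 = -45516969/137 - 76466 = -55992811/137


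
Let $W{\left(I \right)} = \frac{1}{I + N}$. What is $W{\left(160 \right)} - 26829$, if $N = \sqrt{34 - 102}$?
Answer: $\frac{- 53658 \sqrt{17} + 4292639 i}{2 \left(\sqrt{17} - 80 i\right)} \approx -26829.0 - 0.00032139 i$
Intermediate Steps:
$N = 2 i \sqrt{17}$ ($N = \sqrt{-68} = 2 i \sqrt{17} \approx 8.2462 i$)
$W{\left(I \right)} = \frac{1}{I + 2 i \sqrt{17}}$
$W{\left(160 \right)} - 26829 = \frac{1}{160 + 2 i \sqrt{17}} - 26829 = -26829 + \frac{1}{160 + 2 i \sqrt{17}}$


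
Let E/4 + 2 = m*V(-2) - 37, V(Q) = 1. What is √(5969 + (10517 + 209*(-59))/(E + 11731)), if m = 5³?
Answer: √34811674863/2415 ≈ 77.258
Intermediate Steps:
m = 125
E = 344 (E = -8 + 4*(125*1 - 37) = -8 + 4*(125 - 37) = -8 + 4*88 = -8 + 352 = 344)
√(5969 + (10517 + 209*(-59))/(E + 11731)) = √(5969 + (10517 + 209*(-59))/(344 + 11731)) = √(5969 + (10517 - 12331)/12075) = √(5969 - 1814*1/12075) = √(5969 - 1814/12075) = √(72073861/12075) = √34811674863/2415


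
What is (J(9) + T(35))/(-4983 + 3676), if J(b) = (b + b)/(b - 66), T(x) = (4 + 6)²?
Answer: -1894/24833 ≈ -0.076270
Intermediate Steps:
T(x) = 100 (T(x) = 10² = 100)
J(b) = 2*b/(-66 + b) (J(b) = (2*b)/(-66 + b) = 2*b/(-66 + b))
(J(9) + T(35))/(-4983 + 3676) = (2*9/(-66 + 9) + 100)/(-4983 + 3676) = (2*9/(-57) + 100)/(-1307) = (2*9*(-1/57) + 100)*(-1/1307) = (-6/19 + 100)*(-1/1307) = (1894/19)*(-1/1307) = -1894/24833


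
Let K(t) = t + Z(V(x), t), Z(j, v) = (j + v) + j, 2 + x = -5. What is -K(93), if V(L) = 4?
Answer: -194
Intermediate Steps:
x = -7 (x = -2 - 5 = -7)
Z(j, v) = v + 2*j
K(t) = 8 + 2*t (K(t) = t + (t + 2*4) = t + (t + 8) = t + (8 + t) = 8 + 2*t)
-K(93) = -(8 + 2*93) = -(8 + 186) = -1*194 = -194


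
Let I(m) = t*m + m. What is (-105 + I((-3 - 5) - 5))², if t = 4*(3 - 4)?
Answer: 4356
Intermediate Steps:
t = -4 (t = 4*(-1) = -4)
I(m) = -3*m (I(m) = -4*m + m = -3*m)
(-105 + I((-3 - 5) - 5))² = (-105 - 3*((-3 - 5) - 5))² = (-105 - 3*(-8 - 5))² = (-105 - 3*(-13))² = (-105 + 39)² = (-66)² = 4356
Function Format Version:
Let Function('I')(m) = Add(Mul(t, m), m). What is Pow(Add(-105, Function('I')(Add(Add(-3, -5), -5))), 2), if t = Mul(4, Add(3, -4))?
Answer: 4356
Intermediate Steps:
t = -4 (t = Mul(4, -1) = -4)
Function('I')(m) = Mul(-3, m) (Function('I')(m) = Add(Mul(-4, m), m) = Mul(-3, m))
Pow(Add(-105, Function('I')(Add(Add(-3, -5), -5))), 2) = Pow(Add(-105, Mul(-3, Add(Add(-3, -5), -5))), 2) = Pow(Add(-105, Mul(-3, Add(-8, -5))), 2) = Pow(Add(-105, Mul(-3, -13)), 2) = Pow(Add(-105, 39), 2) = Pow(-66, 2) = 4356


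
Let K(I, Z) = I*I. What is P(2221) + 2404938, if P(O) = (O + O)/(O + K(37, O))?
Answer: 4316865931/1795 ≈ 2.4049e+6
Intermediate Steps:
K(I, Z) = I**2
P(O) = 2*O/(1369 + O) (P(O) = (O + O)/(O + 37**2) = (2*O)/(O + 1369) = (2*O)/(1369 + O) = 2*O/(1369 + O))
P(2221) + 2404938 = 2*2221/(1369 + 2221) + 2404938 = 2*2221/3590 + 2404938 = 2*2221*(1/3590) + 2404938 = 2221/1795 + 2404938 = 4316865931/1795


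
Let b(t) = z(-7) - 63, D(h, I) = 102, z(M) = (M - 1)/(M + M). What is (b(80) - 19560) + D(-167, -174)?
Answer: -136643/7 ≈ -19520.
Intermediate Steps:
z(M) = (-1 + M)/(2*M) (z(M) = (-1 + M)/((2*M)) = (-1 + M)*(1/(2*M)) = (-1 + M)/(2*M))
b(t) = -437/7 (b(t) = (1/2)*(-1 - 7)/(-7) - 63 = (1/2)*(-1/7)*(-8) - 63 = 4/7 - 63 = -437/7)
(b(80) - 19560) + D(-167, -174) = (-437/7 - 19560) + 102 = -137357/7 + 102 = -136643/7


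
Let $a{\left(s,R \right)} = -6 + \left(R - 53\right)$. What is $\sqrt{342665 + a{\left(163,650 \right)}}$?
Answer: $2 \sqrt{85814} \approx 585.88$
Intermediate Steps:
$a{\left(s,R \right)} = -59 + R$ ($a{\left(s,R \right)} = -6 + \left(-53 + R\right) = -59 + R$)
$\sqrt{342665 + a{\left(163,650 \right)}} = \sqrt{342665 + \left(-59 + 650\right)} = \sqrt{342665 + 591} = \sqrt{343256} = 2 \sqrt{85814}$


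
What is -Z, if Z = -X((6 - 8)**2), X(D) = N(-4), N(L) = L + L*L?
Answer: 12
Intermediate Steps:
N(L) = L + L**2
X(D) = 12 (X(D) = -4*(1 - 4) = -4*(-3) = 12)
Z = -12 (Z = -1*12 = -12)
-Z = -1*(-12) = 12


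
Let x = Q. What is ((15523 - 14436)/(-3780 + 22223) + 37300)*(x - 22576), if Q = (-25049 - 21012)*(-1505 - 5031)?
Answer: 207087517237582440/18443 ≈ 1.1229e+13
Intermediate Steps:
Q = 301054696 (Q = -46061*(-6536) = 301054696)
x = 301054696
((15523 - 14436)/(-3780 + 22223) + 37300)*(x - 22576) = ((15523 - 14436)/(-3780 + 22223) + 37300)*(301054696 - 22576) = (1087/18443 + 37300)*301032120 = (687924987/18443)*301032120 = 207087517237582440/18443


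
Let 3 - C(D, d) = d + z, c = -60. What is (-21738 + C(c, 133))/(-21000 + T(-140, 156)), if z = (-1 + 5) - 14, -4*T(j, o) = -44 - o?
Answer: 10929/10475 ≈ 1.0433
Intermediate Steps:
T(j, o) = 11 + o/4 (T(j, o) = -(-44 - o)/4 = 11 + o/4)
z = -10 (z = 4 - 14 = -10)
C(D, d) = 13 - d (C(D, d) = 3 - (d - 10) = 3 - (-10 + d) = 3 + (10 - d) = 13 - d)
(-21738 + C(c, 133))/(-21000 + T(-140, 156)) = (-21738 + (13 - 1*133))/(-21000 + (11 + (¼)*156)) = (-21738 + (13 - 133))/(-21000 + (11 + 39)) = (-21738 - 120)/(-21000 + 50) = -21858/(-20950) = -21858*(-1/20950) = 10929/10475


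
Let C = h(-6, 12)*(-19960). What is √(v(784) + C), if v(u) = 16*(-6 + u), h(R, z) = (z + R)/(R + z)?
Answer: 2*I*√1878 ≈ 86.672*I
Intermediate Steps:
h(R, z) = 1 (h(R, z) = (R + z)/(R + z) = 1)
v(u) = -96 + 16*u
C = -19960 (C = 1*(-19960) = -19960)
√(v(784) + C) = √((-96 + 16*784) - 19960) = √((-96 + 12544) - 19960) = √(12448 - 19960) = √(-7512) = 2*I*√1878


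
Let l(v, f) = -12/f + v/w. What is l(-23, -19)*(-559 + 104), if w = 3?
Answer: 182455/57 ≈ 3201.0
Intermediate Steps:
l(v, f) = -12/f + v/3
l(-23, -19)*(-559 + 104) = (-12/(-19) + (⅓)*(-23))*(-559 + 104) = (-12*(-1/19) - 23/3)*(-455) = (12/19 - 23/3)*(-455) = -401/57*(-455) = 182455/57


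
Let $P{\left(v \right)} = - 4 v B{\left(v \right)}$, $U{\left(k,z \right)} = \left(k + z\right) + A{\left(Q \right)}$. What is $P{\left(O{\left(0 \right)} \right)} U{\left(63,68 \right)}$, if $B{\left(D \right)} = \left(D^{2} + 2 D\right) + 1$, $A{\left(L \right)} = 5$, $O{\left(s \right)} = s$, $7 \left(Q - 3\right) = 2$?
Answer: $0$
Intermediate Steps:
$Q = \frac{23}{7}$ ($Q = 3 + \frac{1}{7} \cdot 2 = 3 + \frac{2}{7} = \frac{23}{7} \approx 3.2857$)
$U{\left(k,z \right)} = 5 + k + z$ ($U{\left(k,z \right)} = \left(k + z\right) + 5 = 5 + k + z$)
$B{\left(D \right)} = 1 + D^{2} + 2 D$
$P{\left(v \right)} = - 4 v \left(1 + v^{2} + 2 v\right)$
$P{\left(O{\left(0 \right)} \right)} U{\left(63,68 \right)} = \left(-4\right) 0 \left(1 + 0^{2} + 2 \cdot 0\right) \left(5 + 63 + 68\right) = \left(-4\right) 0 \left(1 + 0 + 0\right) 136 = \left(-4\right) 0 \cdot 1 \cdot 136 = 0 \cdot 136 = 0$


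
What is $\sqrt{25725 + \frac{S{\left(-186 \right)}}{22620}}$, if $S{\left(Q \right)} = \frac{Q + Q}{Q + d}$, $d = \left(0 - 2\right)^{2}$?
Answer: $\frac{\sqrt{17915715835430}}{26390} \approx 160.39$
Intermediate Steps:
$d = 4$ ($d = \left(-2\right)^{2} = 4$)
$S{\left(Q \right)} = \frac{2 Q}{4 + Q}$ ($S{\left(Q \right)} = \frac{Q + Q}{Q + 4} = \frac{2 Q}{4 + Q}$)
$\sqrt{25725 + \frac{S{\left(-186 \right)}}{22620}} = \sqrt{25725 + \frac{2 \left(-186\right) \frac{1}{4 - 186}}{22620}} = \sqrt{25725 + 2 \left(-186\right) \frac{1}{-182} \cdot \frac{1}{22620}} = \sqrt{25725 + 2 \left(-186\right) \left(- \frac{1}{182}\right) \frac{1}{22620}} = \sqrt{25725 + \frac{186}{91} \cdot \frac{1}{22620}} = \sqrt{25725 + \frac{31}{343070}} = \sqrt{\frac{8825475781}{343070}} = \frac{\sqrt{17915715835430}}{26390}$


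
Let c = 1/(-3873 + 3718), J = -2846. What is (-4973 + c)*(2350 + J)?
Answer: 12333056/5 ≈ 2.4666e+6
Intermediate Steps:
c = -1/155 (c = 1/(-155) = -1/155 ≈ -0.0064516)
(-4973 + c)*(2350 + J) = (-4973 - 1/155)*(2350 - 2846) = -770816/155*(-496) = 12333056/5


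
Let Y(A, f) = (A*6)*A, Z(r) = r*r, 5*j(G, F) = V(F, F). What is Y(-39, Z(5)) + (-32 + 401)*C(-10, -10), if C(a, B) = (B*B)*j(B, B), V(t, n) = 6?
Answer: 53406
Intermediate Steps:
j(G, F) = 6/5 (j(G, F) = (⅕)*6 = 6/5)
C(a, B) = 6*B²/5 (C(a, B) = (B*B)*(6/5) = B²*(6/5) = 6*B²/5)
Z(r) = r²
Y(A, f) = 6*A² (Y(A, f) = (6*A)*A = 6*A²)
Y(-39, Z(5)) + (-32 + 401)*C(-10, -10) = 6*(-39)² + (-32 + 401)*((6/5)*(-10)²) = 6*1521 + 369*((6/5)*100) = 9126 + 369*120 = 9126 + 44280 = 53406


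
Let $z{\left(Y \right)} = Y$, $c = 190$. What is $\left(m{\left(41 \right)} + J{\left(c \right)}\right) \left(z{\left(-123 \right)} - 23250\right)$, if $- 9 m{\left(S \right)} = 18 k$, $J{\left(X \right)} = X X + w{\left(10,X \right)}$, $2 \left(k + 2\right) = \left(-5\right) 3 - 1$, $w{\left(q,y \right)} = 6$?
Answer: $-844372998$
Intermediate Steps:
$k = -10$ ($k = -2 + \frac{\left(-5\right) 3 - 1}{2} = -2 + \frac{-15 - 1}{2} = -2 + \frac{1}{2} \left(-16\right) = -2 - 8 = -10$)
$J{\left(X \right)} = 6 + X^{2}$ ($J{\left(X \right)} = X X + 6 = X^{2} + 6 = 6 + X^{2}$)
$m{\left(S \right)} = 20$ ($m{\left(S \right)} = - \frac{18 \left(-10\right)}{9} = \left(- \frac{1}{9}\right) \left(-180\right) = 20$)
$\left(m{\left(41 \right)} + J{\left(c \right)}\right) \left(z{\left(-123 \right)} - 23250\right) = \left(20 + \left(6 + 190^{2}\right)\right) \left(-123 - 23250\right) = \left(20 + \left(6 + 36100\right)\right) \left(-23373\right) = \left(20 + 36106\right) \left(-23373\right) = 36126 \left(-23373\right) = -844372998$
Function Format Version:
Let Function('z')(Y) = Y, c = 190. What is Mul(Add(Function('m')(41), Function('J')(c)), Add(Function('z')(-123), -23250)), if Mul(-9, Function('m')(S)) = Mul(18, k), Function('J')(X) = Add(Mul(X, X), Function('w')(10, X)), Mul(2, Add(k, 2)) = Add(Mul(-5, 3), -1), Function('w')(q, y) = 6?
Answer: -844372998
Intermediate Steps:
k = -10 (k = Add(-2, Mul(Rational(1, 2), Add(Mul(-5, 3), -1))) = Add(-2, Mul(Rational(1, 2), Add(-15, -1))) = Add(-2, Mul(Rational(1, 2), -16)) = Add(-2, -8) = -10)
Function('J')(X) = Add(6, Pow(X, 2)) (Function('J')(X) = Add(Mul(X, X), 6) = Add(Pow(X, 2), 6) = Add(6, Pow(X, 2)))
Function('m')(S) = 20 (Function('m')(S) = Mul(Rational(-1, 9), Mul(18, -10)) = Mul(Rational(-1, 9), -180) = 20)
Mul(Add(Function('m')(41), Function('J')(c)), Add(Function('z')(-123), -23250)) = Mul(Add(20, Add(6, Pow(190, 2))), Add(-123, -23250)) = Mul(Add(20, Add(6, 36100)), -23373) = Mul(Add(20, 36106), -23373) = Mul(36126, -23373) = -844372998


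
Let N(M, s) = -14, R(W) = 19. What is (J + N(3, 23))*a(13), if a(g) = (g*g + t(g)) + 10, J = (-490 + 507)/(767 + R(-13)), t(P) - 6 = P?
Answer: -362571/131 ≈ -2767.7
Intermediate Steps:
t(P) = 6 + P
J = 17/786 (J = (-490 + 507)/(767 + 19) = 17/786 ≈ 0.021628)
a(g) = 16 + g + g² (a(g) = (g*g + (6 + g)) + 10 = (g² + (6 + g)) + 10 = (6 + g + g²) + 10 = 16 + g + g²)
(J + N(3, 23))*a(13) = (17/786 - 14)*(16 + 13 + 13²) = -10987*(16 + 13 + 169)/786 = -10987/786*198 = -362571/131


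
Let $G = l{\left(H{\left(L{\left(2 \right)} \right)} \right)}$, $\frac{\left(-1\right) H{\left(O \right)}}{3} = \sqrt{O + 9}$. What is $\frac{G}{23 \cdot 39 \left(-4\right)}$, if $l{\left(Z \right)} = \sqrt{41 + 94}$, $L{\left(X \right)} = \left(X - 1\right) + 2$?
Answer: $- \frac{\sqrt{15}}{1196} \approx -0.0032383$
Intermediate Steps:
$L{\left(X \right)} = 1 + X$ ($L{\left(X \right)} = \left(-1 + X\right) + 2 = 1 + X$)
$H{\left(O \right)} = - 3 \sqrt{9 + O}$ ($H{\left(O \right)} = - 3 \sqrt{O + 9} = - 3 \sqrt{9 + O}$)
$l{\left(Z \right)} = 3 \sqrt{15}$ ($l{\left(Z \right)} = \sqrt{135} = 3 \sqrt{15}$)
$G = 3 \sqrt{15} \approx 11.619$
$\frac{G}{23 \cdot 39 \left(-4\right)} = \frac{3 \sqrt{15}}{23 \cdot 39 \left(-4\right)} = \frac{3 \sqrt{15}}{897 \left(-4\right)} = \frac{3 \sqrt{15}}{-3588} = 3 \sqrt{15} \left(- \frac{1}{3588}\right) = - \frac{\sqrt{15}}{1196}$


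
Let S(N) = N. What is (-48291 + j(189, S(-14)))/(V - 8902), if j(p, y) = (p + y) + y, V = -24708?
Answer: 4813/3361 ≈ 1.4320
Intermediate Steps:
j(p, y) = p + 2*y
(-48291 + j(189, S(-14)))/(V - 8902) = (-48291 + (189 + 2*(-14)))/(-24708 - 8902) = (-48291 + (189 - 28))/(-33610) = (-48291 + 161)*(-1/33610) = -48130*(-1/33610) = 4813/3361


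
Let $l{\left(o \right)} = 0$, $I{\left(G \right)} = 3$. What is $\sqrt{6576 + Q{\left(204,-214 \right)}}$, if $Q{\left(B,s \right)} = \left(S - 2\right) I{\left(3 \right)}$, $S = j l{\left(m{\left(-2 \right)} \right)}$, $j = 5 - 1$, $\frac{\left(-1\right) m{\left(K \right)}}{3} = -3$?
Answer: $3 \sqrt{730} \approx 81.056$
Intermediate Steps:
$m{\left(K \right)} = 9$ ($m{\left(K \right)} = \left(-3\right) \left(-3\right) = 9$)
$j = 4$ ($j = 5 - 1 = 4$)
$S = 0$ ($S = 4 \cdot 0 = 0$)
$Q{\left(B,s \right)} = -6$ ($Q{\left(B,s \right)} = \left(0 - 2\right) 3 = \left(-2\right) 3 = -6$)
$\sqrt{6576 + Q{\left(204,-214 \right)}} = \sqrt{6576 - 6} = \sqrt{6570} = 3 \sqrt{730}$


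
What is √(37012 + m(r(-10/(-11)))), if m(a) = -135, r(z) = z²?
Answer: √36877 ≈ 192.03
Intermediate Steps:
√(37012 + m(r(-10/(-11)))) = √(37012 - 135) = √36877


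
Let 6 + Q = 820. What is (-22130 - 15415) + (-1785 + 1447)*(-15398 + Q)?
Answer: 4891847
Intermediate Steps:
Q = 814 (Q = -6 + 820 = 814)
(-22130 - 15415) + (-1785 + 1447)*(-15398 + Q) = (-22130 - 15415) + (-1785 + 1447)*(-15398 + 814) = -37545 - 338*(-14584) = -37545 + 4929392 = 4891847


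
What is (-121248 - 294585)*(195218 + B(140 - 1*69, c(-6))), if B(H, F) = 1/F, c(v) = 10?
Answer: -811781281773/10 ≈ -8.1178e+10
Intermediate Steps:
(-121248 - 294585)*(195218 + B(140 - 1*69, c(-6))) = (-121248 - 294585)*(195218 + 1/10) = -415833*(195218 + ⅒) = -415833*1952181/10 = -811781281773/10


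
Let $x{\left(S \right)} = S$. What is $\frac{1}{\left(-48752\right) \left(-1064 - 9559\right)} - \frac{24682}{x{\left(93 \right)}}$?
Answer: $- \frac{4260874195393}{16054667376} \approx -265.4$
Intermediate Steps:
$\frac{1}{\left(-48752\right) \left(-1064 - 9559\right)} - \frac{24682}{x{\left(93 \right)}} = \frac{1}{\left(-48752\right) \left(-1064 - 9559\right)} - \frac{24682}{93} = - \frac{1}{48752 \left(-1064 - 9559\right)} - \frac{24682}{93} = - \frac{1}{48752 \left(-10623\right)} - \frac{24682}{93} = \left(- \frac{1}{48752}\right) \left(- \frac{1}{10623}\right) - \frac{24682}{93} = \frac{1}{517892496} - \frac{24682}{93} = - \frac{4260874195393}{16054667376}$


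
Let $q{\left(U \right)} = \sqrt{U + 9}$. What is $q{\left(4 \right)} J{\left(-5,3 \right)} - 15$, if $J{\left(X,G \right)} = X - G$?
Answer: $-15 - 8 \sqrt{13} \approx -43.844$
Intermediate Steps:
$q{\left(U \right)} = \sqrt{9 + U}$
$q{\left(4 \right)} J{\left(-5,3 \right)} - 15 = \sqrt{9 + 4} \left(-5 - 3\right) - 15 = \sqrt{13} \left(-5 - 3\right) - 15 = \sqrt{13} \left(-8\right) - 15 = - 8 \sqrt{13} - 15 = -15 - 8 \sqrt{13}$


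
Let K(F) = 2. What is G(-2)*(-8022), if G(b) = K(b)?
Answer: -16044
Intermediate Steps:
G(b) = 2
G(-2)*(-8022) = 2*(-8022) = -16044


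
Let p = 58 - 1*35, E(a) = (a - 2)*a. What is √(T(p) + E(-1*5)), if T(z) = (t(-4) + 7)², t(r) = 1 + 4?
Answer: √179 ≈ 13.379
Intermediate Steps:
E(a) = a*(-2 + a) (E(a) = (-2 + a)*a = a*(-2 + a))
p = 23 (p = 58 - 35 = 23)
t(r) = 5
T(z) = 144 (T(z) = (5 + 7)² = 12² = 144)
√(T(p) + E(-1*5)) = √(144 + (-1*5)*(-2 - 1*5)) = √(144 - 5*(-2 - 5)) = √(144 - 5*(-7)) = √(144 + 35) = √179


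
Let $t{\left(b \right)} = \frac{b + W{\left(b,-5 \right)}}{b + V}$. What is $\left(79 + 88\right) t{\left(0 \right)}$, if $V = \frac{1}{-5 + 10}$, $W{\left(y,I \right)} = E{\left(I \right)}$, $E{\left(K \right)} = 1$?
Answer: $835$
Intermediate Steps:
$W{\left(y,I \right)} = 1$
$V = \frac{1}{5} \approx 0.2$
$t{\left(b \right)} = \frac{1 + b}{\frac{1}{5} + b}$ ($t{\left(b \right)} = \frac{b + 1}{b + \frac{1}{5}} = \frac{1 + b}{\frac{1}{5} + b}$)
$\left(79 + 88\right) t{\left(0 \right)} = \left(79 + 88\right) \frac{5 \left(1 + 0\right)}{1 + 5 \cdot 0} = 167 \cdot 5 \frac{1}{1 + 0} \cdot 1 = 167 \cdot 5 \cdot 1^{-1} \cdot 1 = 167 \cdot 5 \cdot 1 \cdot 1 = 167 \cdot 5 = 835$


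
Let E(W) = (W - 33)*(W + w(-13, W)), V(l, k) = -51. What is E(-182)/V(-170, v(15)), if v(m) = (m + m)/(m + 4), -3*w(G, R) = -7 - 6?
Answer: -114595/153 ≈ -748.99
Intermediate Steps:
w(G, R) = 13/3 (w(G, R) = -(-7 - 6)/3 = -⅓*(-13) = 13/3)
v(m) = 2*m/(4 + m) (v(m) = (2*m)/(4 + m) = 2*m/(4 + m))
E(W) = (-33 + W)*(13/3 + W) (E(W) = (W - 33)*(W + 13/3) = (-33 + W)*(13/3 + W))
E(-182)/V(-170, v(15)) = (-143 + (-182)² - 86/3*(-182))/(-51) = (-143 + 33124 + 15652/3)*(-1/51) = (114595/3)*(-1/51) = -114595/153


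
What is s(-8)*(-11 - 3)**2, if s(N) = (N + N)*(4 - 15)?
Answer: 34496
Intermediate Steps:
s(N) = -22*N (s(N) = (2*N)*(-11) = -22*N)
s(-8)*(-11 - 3)**2 = (-22*(-8))*(-11 - 3)**2 = 176*(-14)**2 = 176*196 = 34496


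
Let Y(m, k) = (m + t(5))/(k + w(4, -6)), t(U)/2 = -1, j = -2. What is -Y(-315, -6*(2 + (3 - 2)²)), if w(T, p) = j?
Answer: -317/20 ≈ -15.850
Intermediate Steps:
t(U) = -2 (t(U) = 2*(-1) = -2)
w(T, p) = -2
Y(m, k) = (-2 + m)/(-2 + k) (Y(m, k) = (m - 2)/(k - 2) = (-2 + m)/(-2 + k))
-Y(-315, -6*(2 + (3 - 2)²)) = -(-2 - 315)/(-2 - 6*(2 + (3 - 2)²)) = -(-317)/(-2 - 6*(2 + 1²)) = -(-317)/(-2 - 6*(2 + 1)) = -(-317)/(-2 - 6*3) = -(-317)/(-2 - 18) = -(-317)/(-20) = -(-1)*(-317)/20 = -1*317/20 = -317/20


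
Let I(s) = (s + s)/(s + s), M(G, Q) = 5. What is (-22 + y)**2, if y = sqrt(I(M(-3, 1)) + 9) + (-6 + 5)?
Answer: (23 - sqrt(10))**2 ≈ 393.54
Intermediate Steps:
I(s) = 1 (I(s) = (2*s)/((2*s)) = (2*s)*(1/(2*s)) = 1)
y = -1 + sqrt(10) (y = sqrt(1 + 9) + (-6 + 5) = sqrt(10) - 1 = -1 + sqrt(10) ≈ 2.1623)
(-22 + y)**2 = (-22 + (-1 + sqrt(10)))**2 = (-23 + sqrt(10))**2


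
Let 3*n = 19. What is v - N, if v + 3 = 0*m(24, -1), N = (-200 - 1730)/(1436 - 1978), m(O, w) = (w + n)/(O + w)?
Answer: -1778/271 ≈ -6.5609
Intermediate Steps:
n = 19/3 (n = (⅓)*19 = 19/3 ≈ 6.3333)
m(O, w) = (19/3 + w)/(O + w) (m(O, w) = (w + 19/3)/(O + w) = (19/3 + w)/(O + w))
N = 965/271 (N = -1930/(-542) = -1930*(-1/542) = 965/271 ≈ 3.5609)
v = -3 (v = -3 + 0*((19/3 - 1)/(24 - 1)) = -3 + 0*((16/3)/23) = -3 + 0*((1/23)*(16/3)) = -3 + 0*(16/69) = -3 + 0 = -3)
v - N = -3 - 1*965/271 = -3 - 965/271 = -1778/271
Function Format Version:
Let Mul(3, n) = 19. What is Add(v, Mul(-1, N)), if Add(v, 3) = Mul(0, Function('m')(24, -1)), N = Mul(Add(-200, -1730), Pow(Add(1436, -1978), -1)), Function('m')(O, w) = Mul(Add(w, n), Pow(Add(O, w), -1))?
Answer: Rational(-1778, 271) ≈ -6.5609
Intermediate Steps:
n = Rational(19, 3) (n = Mul(Rational(1, 3), 19) = Rational(19, 3) ≈ 6.3333)
Function('m')(O, w) = Mul(Pow(Add(O, w), -1), Add(Rational(19, 3), w)) (Function('m')(O, w) = Mul(Add(w, Rational(19, 3)), Pow(Add(O, w), -1)) = Mul(Add(Rational(19, 3), w), Pow(Add(O, w), -1)) = Mul(Pow(Add(O, w), -1), Add(Rational(19, 3), w)))
N = Rational(965, 271) (N = Mul(-1930, Pow(-542, -1)) = Mul(-1930, Rational(-1, 542)) = Rational(965, 271) ≈ 3.5609)
v = -3 (v = Add(-3, Mul(0, Mul(Pow(Add(24, -1), -1), Add(Rational(19, 3), -1)))) = Add(-3, Mul(0, Mul(Pow(23, -1), Rational(16, 3)))) = Add(-3, Mul(0, Mul(Rational(1, 23), Rational(16, 3)))) = Add(-3, Mul(0, Rational(16, 69))) = Add(-3, 0) = -3)
Add(v, Mul(-1, N)) = Add(-3, Mul(-1, Rational(965, 271))) = Add(-3, Rational(-965, 271)) = Rational(-1778, 271)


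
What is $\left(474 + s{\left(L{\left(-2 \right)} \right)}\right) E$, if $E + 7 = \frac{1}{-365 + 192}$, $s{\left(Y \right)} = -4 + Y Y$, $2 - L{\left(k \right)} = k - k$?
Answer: $- \frac{574488}{173} \approx -3320.7$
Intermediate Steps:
$L{\left(k \right)} = 2$ ($L{\left(k \right)} = 2 - \left(k - k\right) = 2 - 0 = 2 + 0 = 2$)
$s{\left(Y \right)} = -4 + Y^{2}$
$E = - \frac{1212}{173}$ ($E = -7 + \frac{1}{-365 + 192} = -7 + \frac{1}{-173} = -7 - \frac{1}{173} = - \frac{1212}{173} \approx -7.0058$)
$\left(474 + s{\left(L{\left(-2 \right)} \right)}\right) E = \left(474 - \left(4 - 2^{2}\right)\right) \left(- \frac{1212}{173}\right) = \left(474 + \left(-4 + 4\right)\right) \left(- \frac{1212}{173}\right) = \left(474 + 0\right) \left(- \frac{1212}{173}\right) = 474 \left(- \frac{1212}{173}\right) = - \frac{574488}{173}$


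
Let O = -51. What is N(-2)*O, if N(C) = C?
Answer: 102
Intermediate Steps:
N(-2)*O = -2*(-51) = 102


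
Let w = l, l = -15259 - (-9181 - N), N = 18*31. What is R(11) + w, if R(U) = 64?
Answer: -5456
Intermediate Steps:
N = 558
l = -5520 (l = -15259 - (-9181 - 1*558) = -15259 - (-9181 - 558) = -15259 - 1*(-9739) = -15259 + 9739 = -5520)
w = -5520
R(11) + w = 64 - 5520 = -5456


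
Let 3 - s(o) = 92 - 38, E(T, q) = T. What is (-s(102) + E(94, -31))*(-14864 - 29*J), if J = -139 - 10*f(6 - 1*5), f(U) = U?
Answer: -1528735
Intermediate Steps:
s(o) = -51 (s(o) = 3 - (92 - 38) = 3 - 1*54 = 3 - 54 = -51)
J = -149 (J = -139 - 10*(6 - 1*5) = -139 - 10*(6 - 5) = -139 - 10 = -149)
(-s(102) + E(94, -31))*(-14864 - 29*J) = (-1*(-51) + 94)*(-14864 - 29*(-149)) = (51 + 94)*(-14864 + 4321) = 145*(-10543) = -1528735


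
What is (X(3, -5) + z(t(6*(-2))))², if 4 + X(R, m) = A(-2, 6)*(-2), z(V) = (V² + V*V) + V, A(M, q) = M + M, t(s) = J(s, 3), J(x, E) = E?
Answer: 625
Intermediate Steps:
t(s) = 3
A(M, q) = 2*M
z(V) = V + 2*V² (z(V) = (V² + V²) + V = 2*V² + V = V + 2*V²)
X(R, m) = 4 (X(R, m) = -4 + (2*(-2))*(-2) = -4 - 4*(-2) = -4 + 8 = 4)
(X(3, -5) + z(t(6*(-2))))² = (4 + 3*(1 + 2*3))² = (4 + 3*(1 + 6))² = (4 + 3*7)² = (4 + 21)² = 25² = 625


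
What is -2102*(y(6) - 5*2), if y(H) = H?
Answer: 8408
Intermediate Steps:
-2102*(y(6) - 5*2) = -2102*(6 - 5*2) = -2102*(6 - 10) = -2102*(-4) = 8408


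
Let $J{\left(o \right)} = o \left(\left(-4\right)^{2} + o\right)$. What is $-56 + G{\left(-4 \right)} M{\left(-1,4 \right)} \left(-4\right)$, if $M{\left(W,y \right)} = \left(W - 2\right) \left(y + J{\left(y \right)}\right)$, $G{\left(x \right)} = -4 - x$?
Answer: $-56$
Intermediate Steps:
$J{\left(o \right)} = o \left(16 + o\right)$
$M{\left(W,y \right)} = \left(-2 + W\right) \left(y + y \left(16 + y\right)\right)$ ($M{\left(W,y \right)} = \left(W - 2\right) \left(y + y \left(16 + y\right)\right) = \left(-2 + W\right) \left(y + y \left(16 + y\right)\right)$)
$-56 + G{\left(-4 \right)} M{\left(-1,4 \right)} \left(-4\right) = -56 + \left(-4 - -4\right) 4 \left(-34 - 1 - 8 - \left(16 + 4\right)\right) \left(-4\right) = -56 + \left(-4 + 4\right) 4 \left(-34 - 1 - 8 - 20\right) \left(-4\right) = -56 + 0 \cdot 4 \left(-34 - 1 - 8 - 20\right) \left(-4\right) = -56 + 0 \cdot 4 \left(-63\right) \left(-4\right) = -56 + 0 \left(-252\right) \left(-4\right) = -56 + 0 \left(-4\right) = -56 + 0 = -56$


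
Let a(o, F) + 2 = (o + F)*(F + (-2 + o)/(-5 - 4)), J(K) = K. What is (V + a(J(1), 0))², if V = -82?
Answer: 570025/81 ≈ 7037.3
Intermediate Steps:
a(o, F) = -2 + (F + o)*(2/9 + F - o/9) (a(o, F) = -2 + (o + F)*(F + (-2 + o)/(-5 - 4)) = -2 + (F + o)*(F + (-2 + o)/(-9)) = -2 + (F + o)*(F + (-2 + o)*(-⅑)) = -2 + (F + o)*(F + (2/9 - o/9)) = -2 + (F + o)*(2/9 + F - o/9))
(V + a(J(1), 0))² = (-82 + (-2 + 0² - ⅑*1² + (2/9)*0 + (2/9)*1 + (8/9)*0*1))² = (-82 + (-2 + 0 - ⅑*1 + 0 + 2/9 + 0))² = (-82 + (-2 + 0 - ⅑ + 0 + 2/9 + 0))² = (-82 - 17/9)² = (-755/9)² = 570025/81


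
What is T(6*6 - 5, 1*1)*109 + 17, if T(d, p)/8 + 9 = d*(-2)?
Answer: -61895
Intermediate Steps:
T(d, p) = -72 - 16*d (T(d, p) = -72 + 8*(d*(-2)) = -72 + 8*(-2*d) = -72 - 16*d)
T(6*6 - 5, 1*1)*109 + 17 = (-72 - 16*(6*6 - 5))*109 + 17 = (-72 - 16*(36 - 5))*109 + 17 = (-72 - 16*31)*109 + 17 = (-72 - 496)*109 + 17 = -568*109 + 17 = -61912 + 17 = -61895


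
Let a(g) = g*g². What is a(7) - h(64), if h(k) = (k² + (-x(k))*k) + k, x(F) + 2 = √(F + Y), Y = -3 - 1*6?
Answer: -3945 + 64*√55 ≈ -3470.4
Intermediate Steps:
Y = -9 (Y = -3 - 6 = -9)
x(F) = -2 + √(-9 + F) (x(F) = -2 + √(F - 9) = -2 + √(-9 + F))
a(g) = g³
h(k) = k + k² + k*(2 - √(-9 + k)) (h(k) = (k² + (-(-2 + √(-9 + k)))*k) + k = (k² + (2 - √(-9 + k))*k) + k = (k² + k*(2 - √(-9 + k))) + k = k + k² + k*(2 - √(-9 + k)))
a(7) - h(64) = 7³ - 64*(3 + 64 - √(-9 + 64)) = 343 - 64*(3 + 64 - √55) = 343 - 64*(67 - √55) = 343 - (4288 - 64*√55) = 343 + (-4288 + 64*√55) = -3945 + 64*√55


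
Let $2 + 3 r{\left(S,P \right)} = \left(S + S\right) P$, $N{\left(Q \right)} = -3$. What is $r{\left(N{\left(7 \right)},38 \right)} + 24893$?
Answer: $\frac{74449}{3} \approx 24816.0$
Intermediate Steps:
$r{\left(S,P \right)} = - \frac{2}{3} + \frac{2 P S}{3}$ ($r{\left(S,P \right)} = - \frac{2}{3} + \frac{\left(S + S\right) P}{3} = - \frac{2}{3} + \frac{2 S P}{3} = - \frac{2}{3} + \frac{2 P S}{3}$)
$r{\left(N{\left(7 \right)},38 \right)} + 24893 = \left(- \frac{2}{3} + \frac{2}{3} \cdot 38 \left(-3\right)\right) + 24893 = \left(- \frac{2}{3} - 76\right) + 24893 = - \frac{230}{3} + 24893 = \frac{74449}{3}$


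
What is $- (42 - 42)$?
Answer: $0$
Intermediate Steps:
$- (42 - 42) = \left(-1\right) 0 = 0$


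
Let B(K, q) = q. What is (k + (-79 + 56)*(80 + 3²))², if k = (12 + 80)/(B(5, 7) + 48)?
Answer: 12654675049/3025 ≈ 4.1834e+6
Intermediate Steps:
k = 92/55 (k = (12 + 80)/(7 + 48) = 92/55 ≈ 1.6727)
(k + (-79 + 56)*(80 + 3²))² = (92/55 + (-79 + 56)*(80 + 3²))² = (92/55 - 23*(80 + 9))² = (92/55 - 23*89)² = (92/55 - 2047)² = (-112493/55)² = 12654675049/3025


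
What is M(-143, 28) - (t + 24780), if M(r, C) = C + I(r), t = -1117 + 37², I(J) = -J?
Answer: -24861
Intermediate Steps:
t = 252 (t = -1117 + 1369 = 252)
M(r, C) = C - r
M(-143, 28) - (t + 24780) = (28 - 1*(-143)) - (252 + 24780) = (28 + 143) - 1*25032 = 171 - 25032 = -24861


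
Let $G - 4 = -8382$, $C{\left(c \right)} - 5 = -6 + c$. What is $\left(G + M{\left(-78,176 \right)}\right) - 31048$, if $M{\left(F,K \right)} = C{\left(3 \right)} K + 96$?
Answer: $-38978$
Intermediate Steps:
$C{\left(c \right)} = -1 + c$ ($C{\left(c \right)} = 5 + \left(-6 + c\right) = -1 + c$)
$M{\left(F,K \right)} = 96 + 2 K$ ($M{\left(F,K \right)} = \left(-1 + 3\right) K + 96 = 2 K + 96 = 96 + 2 K$)
$G = -8378$ ($G = 4 - 8382 = -8378$)
$\left(G + M{\left(-78,176 \right)}\right) - 31048 = \left(-8378 + \left(96 + 2 \cdot 176\right)\right) - 31048 = \left(-8378 + \left(96 + 352\right)\right) - 31048 = \left(-8378 + 448\right) - 31048 = -7930 - 31048 = -38978$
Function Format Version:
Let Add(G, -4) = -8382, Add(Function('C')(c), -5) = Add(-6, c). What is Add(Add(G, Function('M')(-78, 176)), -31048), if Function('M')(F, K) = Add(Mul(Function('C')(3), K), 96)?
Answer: -38978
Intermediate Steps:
Function('C')(c) = Add(-1, c) (Function('C')(c) = Add(5, Add(-6, c)) = Add(-1, c))
Function('M')(F, K) = Add(96, Mul(2, K)) (Function('M')(F, K) = Add(Mul(Add(-1, 3), K), 96) = Add(Mul(2, K), 96) = Add(96, Mul(2, K)))
G = -8378 (G = Add(4, -8382) = -8378)
Add(Add(G, Function('M')(-78, 176)), -31048) = Add(Add(-8378, Add(96, Mul(2, 176))), -31048) = Add(Add(-8378, Add(96, 352)), -31048) = Add(Add(-8378, 448), -31048) = Add(-7930, -31048) = -38978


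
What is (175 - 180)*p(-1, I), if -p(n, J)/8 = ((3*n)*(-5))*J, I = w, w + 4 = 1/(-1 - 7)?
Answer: -2475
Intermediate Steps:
w = -33/8 (w = -4 + 1/(-1 - 7) = -4 + 1/(-8) = -4 - 1/8 = -33/8 ≈ -4.1250)
I = -33/8 ≈ -4.1250
p(n, J) = 120*J*n (p(n, J) = -8*(3*n)*(-5)*J = -8*(-15*n)*J = -(-120)*J*n = 120*J*n)
(175 - 180)*p(-1, I) = (175 - 180)*(120*(-33/8)*(-1)) = -5*495 = -2475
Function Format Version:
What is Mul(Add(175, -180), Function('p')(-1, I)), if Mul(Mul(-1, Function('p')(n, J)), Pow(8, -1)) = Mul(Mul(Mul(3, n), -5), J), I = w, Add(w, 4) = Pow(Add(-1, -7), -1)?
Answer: -2475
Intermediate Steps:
w = Rational(-33, 8) (w = Add(-4, Pow(Add(-1, -7), -1)) = Add(-4, Pow(-8, -1)) = Add(-4, Rational(-1, 8)) = Rational(-33, 8) ≈ -4.1250)
I = Rational(-33, 8) ≈ -4.1250
Function('p')(n, J) = Mul(120, J, n) (Function('p')(n, J) = Mul(-8, Mul(Mul(Mul(3, n), -5), J)) = Mul(-8, Mul(Mul(-15, n), J)) = Mul(-8, Mul(-15, J, n)) = Mul(120, J, n))
Mul(Add(175, -180), Function('p')(-1, I)) = Mul(Add(175, -180), Mul(120, Rational(-33, 8), -1)) = Mul(-5, 495) = -2475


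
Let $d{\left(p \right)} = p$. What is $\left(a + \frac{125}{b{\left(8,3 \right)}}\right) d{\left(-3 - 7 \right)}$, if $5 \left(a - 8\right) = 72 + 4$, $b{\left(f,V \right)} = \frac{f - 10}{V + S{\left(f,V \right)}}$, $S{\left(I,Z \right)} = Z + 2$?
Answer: $4768$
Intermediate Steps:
$S{\left(I,Z \right)} = 2 + Z$
$b{\left(f,V \right)} = \frac{-10 + f}{2 + 2 V}$ ($b{\left(f,V \right)} = \frac{f - 10}{V + \left(2 + V\right)} = \frac{-10 + f}{2 + 2 V}$)
$a = \frac{116}{5}$ ($a = 8 + \frac{72 + 4}{5} = 8 + \frac{1}{5} \cdot 76 = 8 + \frac{76}{5} = \frac{116}{5} \approx 23.2$)
$\left(a + \frac{125}{b{\left(8,3 \right)}}\right) d{\left(-3 - 7 \right)} = \left(\frac{116}{5} + \frac{125}{\frac{1}{2} \frac{1}{1 + 3} \left(-10 + 8\right)}\right) \left(-3 - 7\right) = \left(\frac{116}{5} + \frac{125}{\frac{1}{2} \cdot \frac{1}{4} \left(-2\right)}\right) \left(-3 - 7\right) = \left(\frac{116}{5} + \frac{125}{\frac{1}{2} \cdot \frac{1}{4} \left(-2\right)}\right) \left(-10\right) = \left(\frac{116}{5} + \frac{125}{- \frac{1}{4}}\right) \left(-10\right) = \left(\frac{116}{5} + 125 \left(-4\right)\right) \left(-10\right) = \left(\frac{116}{5} - 500\right) \left(-10\right) = \left(- \frac{2384}{5}\right) \left(-10\right) = 4768$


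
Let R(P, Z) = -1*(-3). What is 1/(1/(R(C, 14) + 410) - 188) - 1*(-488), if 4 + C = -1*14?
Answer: 37889371/77643 ≈ 487.99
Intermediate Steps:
C = -18 (C = -4 - 1*14 = -4 - 14 = -18)
R(P, Z) = 3
1/(1/(R(C, 14) + 410) - 188) - 1*(-488) = 1/(1/(3 + 410) - 188) - 1*(-488) = 1/(1/413 - 188) + 488 = 1/(-77643/413) + 488 = -413/77643 + 488 = 37889371/77643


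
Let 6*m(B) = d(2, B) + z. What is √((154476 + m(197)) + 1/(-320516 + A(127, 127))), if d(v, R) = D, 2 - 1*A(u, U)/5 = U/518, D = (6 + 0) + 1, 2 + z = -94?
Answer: √153269937889159253246034/996136458 ≈ 393.02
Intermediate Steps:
z = -96 (z = -2 - 94 = -96)
D = 7 (D = 6 + 1 = 7)
A(u, U) = 10 - 5*U/518
d(v, R) = 7
m(B) = -89/6 (m(B) = (7 - 96)/6 = (⅙)*(-89) = -89/6)
√((154476 + m(197)) + 1/(-320516 + A(127, 127))) = √((154476 - 89/6) + 1/(-320516 + (10 - 5/518*127))) = √(926767/6 + 1/(-320516 + (10 - 635/518))) = √(926767/6 + 1/(-320516 + 4545/518)) = √(926767/6 + 1/(-166022743/518)) = √(926767/6 - 518/166022743) = √(153864399458773/996136458) = √153269937889159253246034/996136458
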